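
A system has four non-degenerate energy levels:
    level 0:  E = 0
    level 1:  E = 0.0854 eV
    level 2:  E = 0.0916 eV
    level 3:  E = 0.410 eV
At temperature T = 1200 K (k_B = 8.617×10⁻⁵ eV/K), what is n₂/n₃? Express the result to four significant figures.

21.74

k_BT = 8.617×10⁻⁵ × 1200 K = 0.103404 eV.
n₂/n₃ = exp[−(E₂−E₃)/kT] = exp(−(-0.3184 eV)/(0.103404 eV)) = exp(3.07918) = 21.74.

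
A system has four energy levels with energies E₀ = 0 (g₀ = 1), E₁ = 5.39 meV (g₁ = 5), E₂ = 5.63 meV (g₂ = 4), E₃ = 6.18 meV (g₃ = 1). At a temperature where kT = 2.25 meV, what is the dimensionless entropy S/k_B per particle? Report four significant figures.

1.744

Eᵢ/kT = 0, 2.39556, 2.50222, 2.74667.
Z = Σ gᵢe^(−Eᵢ/kT) = 1·e^(−0) + 5·e^(−2.39556) + 4·e^(−2.50222) + 1·e^(−2.74667) = 1.00000 + 0.455608 + 0.327612 + 0.0641411 = 1.84736.
⟨E⟩ = Σ EᵢPᵢ = 2.54232 meV.
S/k_B = ln Z + ⟨E⟩/kT = ln(1.84736) + 2.54232/2.25 = 0.613758 + 1.12992 = 1.744.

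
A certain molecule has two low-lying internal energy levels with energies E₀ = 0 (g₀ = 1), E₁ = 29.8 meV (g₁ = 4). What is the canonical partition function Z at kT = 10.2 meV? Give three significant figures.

Eᵢ/kT = 0, 2.9216.
Z = Σ gᵢe^(−Eᵢ/kT) = 1·e^(−0) + 4·e^(−2.9216) = 1.0000 + 0.21539 = 1.2154.

Z = 1.22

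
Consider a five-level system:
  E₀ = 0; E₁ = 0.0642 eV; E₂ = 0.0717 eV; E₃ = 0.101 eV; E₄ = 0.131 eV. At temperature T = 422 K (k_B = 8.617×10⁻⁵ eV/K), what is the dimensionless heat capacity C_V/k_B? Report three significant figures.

0.997

k_BT = 8.617×10⁻⁵ × 422 K = 0.036364 eV.
Eᵢ/kT = 0, 1.7655, 1.9717, 2.7775, 3.6025.
Z = Σ e^(−Eᵢ/kT) = e^(−0) + e^(−1.7655) + e^(−1.9717) + e^(−2.7775) + e^(−3.6025) = 1.0000 + 0.17110 + 0.13922 + 0.062194 + 0.027255 = 1.3998.
⟨E⟩ = 0.022016 eV, ⟨E²⟩ = 0.0018025 eV².
C_V/k_B = (⟨E²⟩ − ⟨E⟩²)/(kT)² = (0.0018025 − 0.00048470)/0.0013223 = 0.997.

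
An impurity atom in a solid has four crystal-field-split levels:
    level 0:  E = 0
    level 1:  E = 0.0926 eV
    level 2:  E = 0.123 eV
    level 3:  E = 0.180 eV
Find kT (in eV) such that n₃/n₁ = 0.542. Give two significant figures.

n₃/n₁ = exp[−(E₃−E₁)/kT] = 0.542.
⇒ (E₃−E₁)/kT = ln(1/0.542) = ln(1.845) = 0.6125.
kT = 0.0874 eV / 0.6125 = 0.14 eV.

0.14 eV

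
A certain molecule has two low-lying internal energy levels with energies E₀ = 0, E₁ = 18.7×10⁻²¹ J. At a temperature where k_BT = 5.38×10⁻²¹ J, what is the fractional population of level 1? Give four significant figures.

0.03001

Eᵢ/kT = 0, 3.47584.
Z = Σ e^(−Eᵢ/kT) = e^(−0) + e^(−3.47584) = 1.00000 + 0.0309358 = 1.03094.
P₁ = e^(−E₁/kT) / Z = 0.0309358/1.03094 = 0.03001.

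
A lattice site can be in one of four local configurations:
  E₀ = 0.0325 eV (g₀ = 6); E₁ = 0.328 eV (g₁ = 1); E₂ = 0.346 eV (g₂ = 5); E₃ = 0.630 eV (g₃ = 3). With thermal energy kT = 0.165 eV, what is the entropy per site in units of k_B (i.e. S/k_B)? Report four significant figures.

Eᵢ/kT = 0.196970, 1.98788, 2.09697, 3.81818.
Z = Σ gᵢe^(−Eᵢ/kT) = 6·e^(−0.196970) + 1·e^(−1.98788) + 5·e^(−2.09697) + 3·e^(−3.81818) = 4.92729 + 0.136986 + 0.614140 + 0.0659032 = 5.74432.
⟨E⟩ = Σ EᵢPᵢ = 0.0799189 eV.
S/k_B = ln Z + ⟨E⟩/kT = ln(5.74432) + 0.0799189/0.165 = 1.74821 + 0.484357 = 2.233.

2.233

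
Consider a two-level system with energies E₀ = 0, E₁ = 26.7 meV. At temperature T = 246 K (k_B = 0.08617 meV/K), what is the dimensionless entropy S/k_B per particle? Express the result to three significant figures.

0.528

k_BT = 0.08617 × 246 K = 21.198 meV.
Eᵢ/kT = 0, 1.2596.
Z = Σ e^(−Eᵢ/kT) = e^(−0) + e^(−1.2596) = 1.0000 + 0.28377 = 1.2838.
⟨E⟩ = Σ EᵢPᵢ = 5.9017 meV.
S/k_B = ln Z + ⟨E⟩/kT = ln(1.2838) + 5.9017/21.198 = 0.24982 + 0.27841 = 0.528.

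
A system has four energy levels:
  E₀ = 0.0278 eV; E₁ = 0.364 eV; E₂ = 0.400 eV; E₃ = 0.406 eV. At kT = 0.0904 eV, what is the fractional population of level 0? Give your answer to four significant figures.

0.9472

Eᵢ/kT = 0.307522, 4.02655, 4.42478, 4.49115.
Z = Σ e^(−Eᵢ/kT) = e^(−0.307522) + e^(−4.02655) + e^(−4.42478) + e^(−4.49115) = 0.735267 + 0.0178358 + 0.0119768 + 0.0112077 = 0.776287.
P₀ = e^(−E₀/kT) / Z = 0.735267/0.776287 = 0.9472.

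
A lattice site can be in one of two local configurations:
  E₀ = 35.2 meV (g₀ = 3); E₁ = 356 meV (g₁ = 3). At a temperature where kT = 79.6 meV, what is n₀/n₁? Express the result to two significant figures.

n₀/n₁ = (g₀/g₁) exp[−(E₀−E₁)/kT] = (3/3) × exp(−(-320.8 meV)/(79.6 meV)) = (3/3) × exp(4.030) = 56.

56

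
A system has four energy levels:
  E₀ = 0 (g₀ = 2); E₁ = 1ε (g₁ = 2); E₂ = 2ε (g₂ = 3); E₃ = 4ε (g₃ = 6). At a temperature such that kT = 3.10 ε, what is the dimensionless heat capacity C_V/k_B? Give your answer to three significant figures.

Eᵢ/kT = 0, 0.32258, 0.64516, 1.2903.
Z = Σ gᵢe^(−Eᵢ/kT) = 2·e^(−0) + 2·e^(−0.32258) + 3·e^(−0.64516) + 6·e^(−1.2903) = 2.0000 + 1.4486 + 1.5737 + 1.6511 = 6.6734.
⟨E⟩ = 1.6784 ε, ⟨E²⟩ = 5.1190 ε².
C_V/k_B = (⟨E²⟩ − ⟨E⟩²)/(kT)² = (5.1190 − 2.8170)/9.6100 = 0.240.

0.240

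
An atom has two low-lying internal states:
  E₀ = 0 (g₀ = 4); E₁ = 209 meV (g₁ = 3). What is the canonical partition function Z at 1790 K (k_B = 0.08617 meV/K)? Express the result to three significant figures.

k_BT = 0.08617 × 1790 K = 154.24 meV.
Eᵢ/kT = 0, 1.3550.
Z = Σ gᵢe^(−Eᵢ/kT) = 4·e^(−0) + 3·e^(−1.3550) = 4.0000 + 0.77384 = 4.7738.

Z = 4.77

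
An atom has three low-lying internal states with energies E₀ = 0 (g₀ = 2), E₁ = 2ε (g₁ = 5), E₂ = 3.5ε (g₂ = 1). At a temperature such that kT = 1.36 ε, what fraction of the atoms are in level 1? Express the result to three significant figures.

Eᵢ/kT = 0, 1.4706, 2.5735.
Z = Σ gᵢe^(−Eᵢ/kT) = 2·e^(−0) + 5·e^(−1.4706) + 1·e^(−2.5735) = 2.0000 + 1.1489 + 0.076268 = 3.2252.
P₁ = g₁ e^(−E₁/kT) / Z = 1.1489/3.2252 = 0.356.

0.356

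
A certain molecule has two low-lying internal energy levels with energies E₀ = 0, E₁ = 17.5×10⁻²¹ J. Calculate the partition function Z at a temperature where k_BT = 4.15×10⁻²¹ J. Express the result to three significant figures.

Z = 1.01

Eᵢ/kT = 0, 4.2169.
Z = Σ e^(−Eᵢ/kT) = e^(−0) + e^(−4.2169) = 1.0000 + 0.014744 = 1.0147.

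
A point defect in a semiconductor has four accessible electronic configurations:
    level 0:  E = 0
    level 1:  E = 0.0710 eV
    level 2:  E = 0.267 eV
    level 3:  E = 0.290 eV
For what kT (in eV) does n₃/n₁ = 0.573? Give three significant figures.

n₃/n₁ = exp[−(E₃−E₁)/kT] = 0.573.
⇒ (E₃−E₁)/kT = ln(1/0.573) = ln(1.7452) = 0.55687.
kT = 0.2190 eV / 0.55687 = 0.393 eV.

0.393 eV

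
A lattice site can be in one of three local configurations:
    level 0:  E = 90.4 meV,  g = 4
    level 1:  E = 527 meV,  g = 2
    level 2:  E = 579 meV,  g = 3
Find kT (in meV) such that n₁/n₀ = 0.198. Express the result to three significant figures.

n₁/n₀ = (g₁/g₀) exp[−(E₁−E₀)/kT] = 0.198.
⇒ (E₁−E₀)/kT = ln((2/4)/0.198) = ln(2.5253) = 0.92636.
kT = 436.6 meV / 0.92636 = 471 meV.

471 meV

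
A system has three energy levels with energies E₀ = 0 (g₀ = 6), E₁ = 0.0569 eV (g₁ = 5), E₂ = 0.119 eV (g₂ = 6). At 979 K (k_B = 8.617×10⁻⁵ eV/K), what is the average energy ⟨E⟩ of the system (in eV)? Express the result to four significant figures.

k_BT = 8.617×10⁻⁵ × 979 K = 0.0843604 eV.
Eᵢ/kT = 0, 0.674487, 1.41061.
Z = Σ gᵢe^(−Eᵢ/kT) = 6·e^(−0) + 5·e^(−0.674487) + 6·e^(−1.41061) = 6.00000 + 2.54709 + 1.46397 = 10.0111.
⟨E⟩ = Σ Eᵢ gᵢe^(−Eᵢ/kT) / Z = (0·6.00000 + 0.0569·2.54709 + 0.119·1.46397) / 10.0111 = 0.03188 eV.

0.03188 eV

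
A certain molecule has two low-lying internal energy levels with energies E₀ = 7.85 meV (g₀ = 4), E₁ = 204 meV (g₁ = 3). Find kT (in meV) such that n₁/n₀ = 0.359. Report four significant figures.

n₁/n₀ = (g₁/g₀) exp[−(E₁−E₀)/kT] = 0.359.
⇒ (E₁−E₀)/kT = ln((3/4)/0.359) = ln(2.08914) = 0.736752.
kT = 196.15 meV / 0.736752 = 266.2 meV.

266.2 meV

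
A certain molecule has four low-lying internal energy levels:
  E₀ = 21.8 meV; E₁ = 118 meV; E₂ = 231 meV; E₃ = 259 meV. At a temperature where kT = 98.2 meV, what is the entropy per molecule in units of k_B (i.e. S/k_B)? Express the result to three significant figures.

Eᵢ/kT = 0.22200, 1.2016, 2.3523, 2.6375.
Z = Σ e^(−Eᵢ/kT) = e^(−0.22200) + e^(−1.2016) + e^(−2.3523) + e^(−2.6375) = 0.80092 + 0.30071 + 0.095150 + 0.071540 = 1.2683.
⟨E⟩ = Σ EᵢPᵢ = 73.683 meV.
S/k_B = ln Z + ⟨E⟩/kT = ln(1.2683) + 73.683/98.2 = 0.23768 + 0.75034 = 0.988.

0.988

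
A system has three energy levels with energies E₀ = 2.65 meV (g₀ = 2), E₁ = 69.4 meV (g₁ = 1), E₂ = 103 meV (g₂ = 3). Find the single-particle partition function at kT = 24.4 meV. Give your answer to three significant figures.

Eᵢ/kT = 0.10861, 2.8443, 4.2213.
Z = Σ gᵢe^(−Eᵢ/kT) = 2·e^(−0.10861) + 1·e^(−2.8443) + 3·e^(−4.2213) = 1.7942 + 0.058175 + 0.044039 = 1.8964.

Z = 1.90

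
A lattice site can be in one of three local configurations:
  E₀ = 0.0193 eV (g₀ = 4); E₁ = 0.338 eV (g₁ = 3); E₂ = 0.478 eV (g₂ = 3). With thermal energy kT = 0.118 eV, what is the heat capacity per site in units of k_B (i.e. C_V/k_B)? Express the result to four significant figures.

0.5290

Eᵢ/kT = 0.163559, 2.86441, 4.05085.
Z = Σ gᵢe^(−Eᵢ/kT) = 4·e^(−0.163559) + 3·e^(−2.86441) + 3·e^(−4.05085) = 3.39647 + 0.171050 + 0.0522227 = 3.61974.
⟨E⟩ = 0.0409779 eV, ⟨E²⟩ = 0.00904447 eV².
C_V/k_B = (⟨E²⟩ − ⟨E⟩²)/(kT)² = (0.00904447 − 0.00167919)/0.0139240 = 0.5290.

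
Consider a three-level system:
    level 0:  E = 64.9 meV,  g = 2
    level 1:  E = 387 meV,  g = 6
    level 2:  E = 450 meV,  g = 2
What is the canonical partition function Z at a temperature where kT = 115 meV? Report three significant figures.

Eᵢ/kT = 0.56435, 3.3652, 3.9130.
Z = Σ gᵢe^(−Eᵢ/kT) = 2·e^(−0.56435) + 6·e^(−3.3652) + 2·e^(−3.9130) = 1.1375 + 0.20733 + 0.039961 = 1.3848.

Z = 1.38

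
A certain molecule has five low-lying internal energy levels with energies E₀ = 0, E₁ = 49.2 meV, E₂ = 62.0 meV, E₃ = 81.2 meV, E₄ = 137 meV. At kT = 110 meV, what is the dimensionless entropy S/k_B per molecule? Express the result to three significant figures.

1.53

Eᵢ/kT = 0, 0.44727, 0.56364, 0.73818, 1.2455.
Z = Σ e^(−Eᵢ/kT) = e^(−0) + e^(−0.44727) + e^(−0.56364) + e^(−0.73818) + e^(−1.2455) = 1.0000 + 0.63937 + 0.56913 + 0.47798 + 0.28780 = 2.9743.
⟨E⟩ = Σ EᵢPᵢ = 48.745 meV.
S/k_B = ln Z + ⟨E⟩/kT = ln(2.9743) + 48.745/110 = 1.0900 + 0.44314 = 1.53.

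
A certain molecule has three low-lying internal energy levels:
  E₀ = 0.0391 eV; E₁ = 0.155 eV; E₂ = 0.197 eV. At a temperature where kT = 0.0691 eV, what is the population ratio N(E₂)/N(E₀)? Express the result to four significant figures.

n₂/n₀ = exp[−(E₂−E₀)/kT] = exp(−(0.1579 eV)/(0.0691 eV)) = exp(-2.28509) = 0.1018.

0.1018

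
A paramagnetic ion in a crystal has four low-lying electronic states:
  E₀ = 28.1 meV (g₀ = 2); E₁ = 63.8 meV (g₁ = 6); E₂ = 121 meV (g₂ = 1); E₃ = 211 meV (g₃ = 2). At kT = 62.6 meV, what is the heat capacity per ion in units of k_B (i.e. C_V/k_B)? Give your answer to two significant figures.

0.24

Eᵢ/kT = 0.4489, 1.019, 1.933, 3.371.
Z = Σ gᵢe^(−Eᵢ/kT) = 2·e^(−0.4489) + 6·e^(−1.019) + 1·e^(−1.933) + 2·e^(−3.371) = 1.277 + 2.166 + 0.1447 + 0.06871 = 3.656.
⟨E⟩ = 56.37 meV, ⟨E²⟩ = 4104 meV².
C_V/k_B = (⟨E²⟩ − ⟨E⟩²)/(kT)² = (4104 − 3178)/3919 = 0.24.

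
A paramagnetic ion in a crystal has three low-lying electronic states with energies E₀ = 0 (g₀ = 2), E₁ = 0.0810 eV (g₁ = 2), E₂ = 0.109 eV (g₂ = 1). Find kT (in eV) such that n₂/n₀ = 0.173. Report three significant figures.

0.103 eV

n₂/n₀ = (g₂/g₀) exp[−(E₂−E₀)/kT] = 0.173.
⇒ (E₂−E₀)/kT = ln((1/2)/0.173) = ln(2.8902) = 1.0613.
kT = 0.109 eV / 1.0613 = 0.103 eV.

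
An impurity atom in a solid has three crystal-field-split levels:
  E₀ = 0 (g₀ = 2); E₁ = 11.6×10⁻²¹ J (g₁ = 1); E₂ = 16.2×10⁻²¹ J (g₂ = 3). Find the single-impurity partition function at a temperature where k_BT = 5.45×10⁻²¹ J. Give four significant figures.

Z = 2.273

Eᵢ/kT = 0, 2.12844, 2.97248.
Z = Σ gᵢe^(−Eᵢ/kT) = 2·e^(−0) + 1·e^(−2.12844) + 3·e^(−2.97248) = 2.00000 + 0.119023 + 0.153529 = 2.27255.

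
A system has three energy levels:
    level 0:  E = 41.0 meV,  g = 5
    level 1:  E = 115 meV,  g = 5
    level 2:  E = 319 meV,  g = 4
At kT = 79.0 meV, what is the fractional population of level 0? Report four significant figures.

0.7064

Eᵢ/kT = 0.518987, 1.45570, 4.03797.
Z = Σ gᵢe^(−Eᵢ/kT) = 5·e^(−0.518987) + 5·e^(−1.45570) + 4·e^(−4.03797) = 2.97562 + 1.16619 + 0.0705329 = 4.21234.
P₀ = g₀ e^(−E₀/kT) / Z = 2.97562/4.21234 = 0.7064.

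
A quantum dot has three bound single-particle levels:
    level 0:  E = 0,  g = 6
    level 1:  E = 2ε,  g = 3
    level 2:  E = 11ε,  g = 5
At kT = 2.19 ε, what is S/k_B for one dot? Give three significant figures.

Eᵢ/kT = 0, 0.91324, 5.0228.
Z = Σ gᵢe^(−Eᵢ/kT) = 6·e^(−0) + 3·e^(−0.91324) + 5·e^(−5.0228) = 6.0000 + 1.2037 + 0.032930 = 7.2366.
⟨E⟩ = Σ EᵢPᵢ = 0.38273 ε.
S/k_B = ln Z + ⟨E⟩/kT = ln(7.2366) + 0.38273/2.19 = 1.9792 + 0.17476 = 2.15.

2.15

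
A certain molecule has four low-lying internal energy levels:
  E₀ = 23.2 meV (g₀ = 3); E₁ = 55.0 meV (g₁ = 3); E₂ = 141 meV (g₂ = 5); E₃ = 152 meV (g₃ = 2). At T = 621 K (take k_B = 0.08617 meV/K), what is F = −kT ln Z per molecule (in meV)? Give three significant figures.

-66.9 meV

k_BT = 0.08617 × 621 K = 53.512 meV.
Eᵢ/kT = 0.43355, 1.0278, 2.6349, 2.8405.
Z = Σ gᵢe^(−Eᵢ/kT) = 3·e^(−0.43355) + 3·e^(−1.0278) + 5·e^(−2.6349) + 2·e^(−2.8405) = 1.9446 + 1.0734 + 0.35863 + 0.11679 = 3.4934.
F = −kT ln Z = −53.512 × ln(3.4934) = −53.512 × 1.2509 = -66.9 meV.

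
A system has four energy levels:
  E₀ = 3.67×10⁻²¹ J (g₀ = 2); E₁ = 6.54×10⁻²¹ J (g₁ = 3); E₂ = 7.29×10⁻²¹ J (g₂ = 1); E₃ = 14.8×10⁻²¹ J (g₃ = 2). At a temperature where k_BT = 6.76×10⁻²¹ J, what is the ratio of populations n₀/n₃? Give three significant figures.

n₀/n₃ = (g₀/g₃) exp[−(E₀−E₃)/kT] = (2/2) × exp(−(-11.13 ×10⁻²¹ J)/(6.76 ×10⁻²¹ J)) = (2/2) × exp(1.6464) = 5.19.

5.19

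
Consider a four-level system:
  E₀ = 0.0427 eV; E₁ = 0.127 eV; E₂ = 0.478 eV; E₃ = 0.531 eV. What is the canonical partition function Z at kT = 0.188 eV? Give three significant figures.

Eᵢ/kT = 0.22713, 0.67553, 2.5426, 2.8245.
Z = Σ e^(−Eᵢ/kT) = e^(−0.22713) + e^(−0.67553) + e^(−2.5426) + e^(−2.8245) = 0.79682 + 0.50889 + 0.078662 + 0.059338 = 1.4437.

Z = 1.44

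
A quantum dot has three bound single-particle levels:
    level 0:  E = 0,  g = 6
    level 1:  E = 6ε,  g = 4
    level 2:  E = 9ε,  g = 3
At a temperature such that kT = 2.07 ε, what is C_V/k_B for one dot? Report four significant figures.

Eᵢ/kT = 0, 2.89855, 4.34783.
Z = Σ gᵢe^(−Eᵢ/kT) = 6·e^(−0) + 4·e^(−2.89855) + 3·e^(−4.34783) = 6.00000 + 0.220412 + 0.0388046 = 6.25922.
⟨E⟩ = 0.267080 ε, ⟨E²⟩ = 1.76987 ε².
C_V/k_B = (⟨E²⟩ − ⟨E⟩²)/(kT)² = (1.76987 − 0.0713317)/4.28490 = 0.3964.

0.3964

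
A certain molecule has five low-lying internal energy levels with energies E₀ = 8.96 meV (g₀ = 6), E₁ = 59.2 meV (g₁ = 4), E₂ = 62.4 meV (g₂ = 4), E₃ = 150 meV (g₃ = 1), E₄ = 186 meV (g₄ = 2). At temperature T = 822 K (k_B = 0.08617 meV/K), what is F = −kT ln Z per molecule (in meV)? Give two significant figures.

-160 meV

k_BT = 0.08617 × 822 K = 70.83 meV.
Eᵢ/kT = 0.1265, 0.8358, 0.8810, 2.118, 2.626.
Z = Σ gᵢe^(−Eᵢ/kT) = 6·e^(−0.1265) + 4·e^(−0.8358) + 4·e^(−0.8810) + 1·e^(−2.118) + 2·e^(−2.626) = 5.287 + 1.734 + 1.657 + 0.1203 + 0.1447 = 8.943.
F = −kT ln Z = −70.83 × ln(8.943) = −70.83 × 2.191 = -160 meV.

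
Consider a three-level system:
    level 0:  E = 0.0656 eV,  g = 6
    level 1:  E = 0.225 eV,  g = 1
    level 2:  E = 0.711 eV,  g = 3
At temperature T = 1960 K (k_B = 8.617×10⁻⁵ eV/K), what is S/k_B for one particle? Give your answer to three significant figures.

1.96

k_BT = 8.617×10⁻⁵ × 1960 K = 0.16889 eV.
Eᵢ/kT = 0.38842, 1.3322, 4.2098.
Z = Σ gᵢe^(−Eᵢ/kT) = 6·e^(−0.38842) + 1·e^(−1.3322) + 3·e^(−4.2098) = 4.0688 + 0.26390 + 0.044548 = 4.3772.
⟨E⟩ = Σ EᵢPᵢ = 0.081779 eV.
S/k_B = ln Z + ⟨E⟩/kT = ln(4.3772) + 0.081779/0.16889 = 1.4764 + 0.48421 = 1.96.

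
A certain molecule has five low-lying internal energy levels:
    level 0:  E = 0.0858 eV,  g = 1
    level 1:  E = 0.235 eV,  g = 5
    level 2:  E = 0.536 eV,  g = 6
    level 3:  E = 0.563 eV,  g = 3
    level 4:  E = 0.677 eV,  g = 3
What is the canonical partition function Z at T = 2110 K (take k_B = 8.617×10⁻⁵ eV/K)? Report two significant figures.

Z = 2.5

k_BT = 8.617×10⁻⁵ × 2110 K = 0.1818 eV.
Eᵢ/kT = 0.4719, 1.293, 2.948, 3.097, 3.724.
Z = Σ gᵢe^(−Eᵢ/kT) = 1·e^(−0.4719) + 5·e^(−1.293) + 6·e^(−2.948) + 3·e^(−3.097) + 3·e^(−3.724) = 0.6238 + 1.372 + 0.3147 + 0.1356 + 0.07241 = 2.519.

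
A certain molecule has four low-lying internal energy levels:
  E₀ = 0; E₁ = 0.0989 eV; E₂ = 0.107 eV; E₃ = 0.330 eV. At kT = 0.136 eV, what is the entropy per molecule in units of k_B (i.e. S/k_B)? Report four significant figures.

1.162

Eᵢ/kT = 0, 0.727206, 0.786765, 2.42647.
Z = Σ e^(−Eᵢ/kT) = e^(−0) + e^(−0.727206) + e^(−0.786765) + e^(−2.42647) = 1.00000 + 0.483257 + 0.455315 + 0.0883482 = 2.02692.
⟨E⟩ = Σ EᵢPᵢ = 0.0619994 eV.
S/k_B = ln Z + ⟨E⟩/kT = ln(2.02692) + 0.0619994/0.136 = 0.706517 + 0.455878 = 1.162.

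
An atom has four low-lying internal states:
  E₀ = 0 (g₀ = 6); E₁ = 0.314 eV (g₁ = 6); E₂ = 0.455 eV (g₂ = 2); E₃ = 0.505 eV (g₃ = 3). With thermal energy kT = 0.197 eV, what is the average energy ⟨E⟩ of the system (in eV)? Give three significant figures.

Eᵢ/kT = 0, 1.5939, 2.3096, 2.5635.
Z = Σ gᵢe^(−Eᵢ/kT) = 6·e^(−0) + 6·e^(−1.5939) + 2·e^(−2.3096) + 3·e^(−2.5635) = 6.0000 + 1.2188 + 0.19860 + 0.23110 = 7.6485.
⟨E⟩ = Σ Eᵢ gᵢe^(−Eᵢ/kT) / Z = (0·6.0000 + 0.314·1.2188 + 0.455·0.19860 + 0.505·0.23110) / 7.6485 = 0.0771 eV.

0.0771 eV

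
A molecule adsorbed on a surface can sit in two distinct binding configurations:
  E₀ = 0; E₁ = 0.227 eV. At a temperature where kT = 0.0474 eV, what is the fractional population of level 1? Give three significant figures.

0.00825

Eᵢ/kT = 0, 4.7890.
Z = Σ e^(−Eᵢ/kT) = e^(−0) + e^(−4.7890) = 1.0000 + 0.0083208 = 1.0083.
P₁ = e^(−E₁/kT) / Z = 0.0083208/1.0083 = 0.00825.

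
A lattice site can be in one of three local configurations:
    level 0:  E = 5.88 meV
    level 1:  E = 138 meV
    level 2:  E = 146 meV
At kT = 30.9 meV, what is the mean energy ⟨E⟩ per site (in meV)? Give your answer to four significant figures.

9.140 meV

Eᵢ/kT = 0.190291, 4.46602, 4.72492.
Z = Σ e^(−Eᵢ/kT) = e^(−0.190291) + e^(−4.46602) + e^(−4.72492) = 0.826719 + 0.0114930 + 0.00887142 = 0.847083.
⟨E⟩ = Σ Eᵢ e^(−Eᵢ/kT) / Z = (5.88·0.826719 + 138·0.0114930 + 146·0.00887142) / 0.847083 = 9.140 meV.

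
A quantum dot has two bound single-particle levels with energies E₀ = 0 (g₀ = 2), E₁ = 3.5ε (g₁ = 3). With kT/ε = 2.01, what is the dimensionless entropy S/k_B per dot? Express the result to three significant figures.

1.29

Eᵢ/kT = 0, 1.7413.
Z = Σ gᵢe^(−Eᵢ/kT) = 2·e^(−0) + 3·e^(−1.7413) = 2.0000 + 0.52588 = 2.5259.
⟨E⟩ = Σ EᵢPᵢ = 0.72868 ε.
S/k_B = ln Z + ⟨E⟩/kT = ln(2.5259) + 0.72868/2.01 = 0.92660 + 0.36253 = 1.29.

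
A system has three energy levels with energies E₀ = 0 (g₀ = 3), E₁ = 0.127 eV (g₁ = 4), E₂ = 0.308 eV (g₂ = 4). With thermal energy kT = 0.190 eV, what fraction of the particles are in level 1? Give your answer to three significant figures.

0.351

Eᵢ/kT = 0, 0.66842, 1.6211.
Z = Σ gᵢe^(−Eᵢ/kT) = 3·e^(−0) + 4·e^(−0.66842) + 4·e^(−1.6211) = 3.0000 + 2.0501 + 0.79072 = 5.8408.
P₁ = g₁ e^(−E₁/kT) / Z = 2.0501/5.8408 = 0.351.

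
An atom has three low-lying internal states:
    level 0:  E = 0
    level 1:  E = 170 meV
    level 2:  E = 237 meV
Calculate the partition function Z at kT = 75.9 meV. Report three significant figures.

Z = 1.15

Eᵢ/kT = 0, 2.2398, 3.1225.
Z = Σ e^(−Eᵢ/kT) = e^(−0) + e^(−2.2398) + e^(−3.1225) = 1.0000 + 0.10648 + 0.044047 = 1.1505.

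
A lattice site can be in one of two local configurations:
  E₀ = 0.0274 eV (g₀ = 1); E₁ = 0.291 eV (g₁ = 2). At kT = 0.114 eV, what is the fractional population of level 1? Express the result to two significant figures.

0.17

Eᵢ/kT = 0.2404, 2.553.
Z = Σ gᵢe^(−Eᵢ/kT) = 1·e^(−0.2404) + 2·e^(−2.553) = 0.7863 + 0.1557 = 0.9420.
P₁ = g₁ e^(−E₁/kT) / Z = 0.1557/0.9420 = 0.17.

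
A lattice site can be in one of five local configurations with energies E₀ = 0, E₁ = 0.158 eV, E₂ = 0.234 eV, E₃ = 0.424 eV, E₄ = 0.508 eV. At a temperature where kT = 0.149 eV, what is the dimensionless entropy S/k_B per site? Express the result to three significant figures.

1.09

Eᵢ/kT = 0, 1.0604, 1.5705, 2.8456, 3.4094.
Z = Σ e^(−Eᵢ/kT) = e^(−0) + e^(−1.0604) + e^(−1.5705) + e^(−2.8456) + e^(−3.4094) = 1.0000 + 0.34632 + 0.20794 + 0.058099 + 0.033061 = 1.6454.
⟨E⟩ = Σ EᵢPᵢ = 0.088006 eV.
S/k_B = ln Z + ⟨E⟩/kT = ln(1.6454) + 0.088006/0.149 = 0.49798 + 0.59064 = 1.09.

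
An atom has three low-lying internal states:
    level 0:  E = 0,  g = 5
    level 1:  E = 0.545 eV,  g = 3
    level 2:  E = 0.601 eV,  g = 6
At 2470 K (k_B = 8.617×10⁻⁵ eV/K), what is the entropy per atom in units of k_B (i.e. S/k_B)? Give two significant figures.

2.0

k_BT = 8.617×10⁻⁵ × 2470 K = 0.2128 eV.
Eᵢ/kT = 0, 2.561, 2.824.
Z = Σ gᵢe^(−Eᵢ/kT) = 5·e^(−0) + 3·e^(−2.561) + 6·e^(−2.824) = 5.000 + 0.2317 + 0.3562 = 5.588.
⟨E⟩ = Σ EᵢPᵢ = 0.06091 eV.
S/k_B = ln Z + ⟨E⟩/kT = ln(5.588) + 0.06091/0.2128 = 1.721 + 0.2862 = 2.0.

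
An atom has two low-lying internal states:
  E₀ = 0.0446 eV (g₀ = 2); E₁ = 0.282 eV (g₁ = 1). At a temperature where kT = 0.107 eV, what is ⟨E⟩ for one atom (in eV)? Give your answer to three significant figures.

Eᵢ/kT = 0.41682, 2.6355.
Z = Σ gᵢe^(−Eᵢ/kT) = 2·e^(−0.41682) + 1·e^(−2.6355) = 1.3183 + 0.071683 = 1.3900.
⟨E⟩ = Σ Eᵢ gᵢe^(−Eᵢ/kT) / Z = (0.0446·1.3183 + 0.282·0.071683) / 1.3900 = 0.0568 eV.

0.0568 eV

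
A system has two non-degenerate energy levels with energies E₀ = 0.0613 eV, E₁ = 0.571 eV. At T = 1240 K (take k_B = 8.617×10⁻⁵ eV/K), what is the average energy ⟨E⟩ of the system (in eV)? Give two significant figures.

0.066 eV

k_BT = 8.617×10⁻⁵ × 1240 K = 0.1069 eV.
Eᵢ/kT = 0.5734, 5.341.
Z = Σ e^(−Eᵢ/kT) = e^(−0.5734) + e^(−5.341) = 0.5636 + 0.004791 = 0.5684.
⟨E⟩ = Σ Eᵢ e^(−Eᵢ/kT) / Z = (0.0613·0.5636 + 0.571·0.004791) / 0.5684 = 0.066 eV.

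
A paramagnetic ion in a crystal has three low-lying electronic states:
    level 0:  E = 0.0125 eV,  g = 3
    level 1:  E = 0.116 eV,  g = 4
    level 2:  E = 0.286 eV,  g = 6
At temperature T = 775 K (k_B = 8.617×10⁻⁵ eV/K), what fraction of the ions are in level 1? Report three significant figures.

k_BT = 8.617×10⁻⁵ × 775 K = 0.066782 eV.
Eᵢ/kT = 0.18718, 1.7370, 4.2826.
Z = Σ gᵢe^(−Eᵢ/kT) = 3·e^(−0.18718) + 4·e^(−1.7370) + 6·e^(−4.2826) = 2.4879 + 0.70419 + 0.082840 = 3.2749.
P₁ = g₁ e^(−E₁/kT) / Z = 0.70419/3.2749 = 0.215.

0.215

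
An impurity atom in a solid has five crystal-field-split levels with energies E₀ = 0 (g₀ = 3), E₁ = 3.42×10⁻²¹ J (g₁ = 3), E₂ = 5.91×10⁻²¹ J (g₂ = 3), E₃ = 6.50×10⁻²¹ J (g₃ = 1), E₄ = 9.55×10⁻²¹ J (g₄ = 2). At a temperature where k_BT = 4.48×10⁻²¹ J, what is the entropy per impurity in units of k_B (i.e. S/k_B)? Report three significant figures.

2.26

Eᵢ/kT = 0, 0.76339, 1.3192, 1.4509, 2.1317.
Z = Σ gᵢe^(−Eᵢ/kT) = 3·e^(−0) + 3·e^(−0.76339) + 3·e^(−1.3192) + 1·e^(−1.4509) + 2·e^(−2.1317) = 3.0000 + 1.3983 + 0.80205 + 0.23436 + 0.23727 = 5.6720.
⟨E⟩ = Σ EᵢPᵢ = 2.3469 ×10⁻²¹ J.
S/k_B = ln Z + ⟨E⟩/kT = ln(5.6720) + 2.3469/4.48 = 1.7355 + 0.52386 = 2.26.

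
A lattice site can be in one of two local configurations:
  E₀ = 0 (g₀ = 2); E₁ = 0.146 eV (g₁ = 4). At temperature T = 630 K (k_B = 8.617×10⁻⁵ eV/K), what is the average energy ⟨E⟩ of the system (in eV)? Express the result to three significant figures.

0.0175 eV

k_BT = 8.617×10⁻⁵ × 630 K = 0.054287 eV.
Eᵢ/kT = 0, 2.6894.
Z = Σ gᵢe^(−Eᵢ/kT) = 2·e^(−0) + 4·e^(−2.6894) = 2.0000 + 0.27169 = 2.2717.
⟨E⟩ = Σ Eᵢ gᵢe^(−Eᵢ/kT) / Z = (0·2.0000 + 0.146·0.27169) / 2.2717 = 0.0175 eV.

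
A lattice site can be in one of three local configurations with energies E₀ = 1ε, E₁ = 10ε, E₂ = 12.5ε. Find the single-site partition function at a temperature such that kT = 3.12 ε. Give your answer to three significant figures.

Eᵢ/kT = 0.32051, 3.2051, 4.0064.
Z = Σ e^(−Eᵢ/kT) = e^(−0.32051) + e^(−3.2051) + e^(−4.0064) = 0.72578 + 0.040555 + 0.018199 = 0.78453.

Z = 0.785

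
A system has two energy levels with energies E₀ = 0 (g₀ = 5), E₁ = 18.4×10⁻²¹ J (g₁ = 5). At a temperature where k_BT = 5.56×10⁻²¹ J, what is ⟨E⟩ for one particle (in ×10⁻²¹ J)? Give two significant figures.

Eᵢ/kT = 0, 3.309.
Z = Σ gᵢe^(−Eᵢ/kT) = 5·e^(−0) + 5·e^(−3.309) = 5.000 + 0.1828 = 5.183.
⟨E⟩ = Σ Eᵢ gᵢe^(−Eᵢ/kT) / Z = (0·5.000 + 18.4·0.1828) / 5.183 = 0.65 ×10⁻²¹ J.

0.65 ×10⁻²¹ J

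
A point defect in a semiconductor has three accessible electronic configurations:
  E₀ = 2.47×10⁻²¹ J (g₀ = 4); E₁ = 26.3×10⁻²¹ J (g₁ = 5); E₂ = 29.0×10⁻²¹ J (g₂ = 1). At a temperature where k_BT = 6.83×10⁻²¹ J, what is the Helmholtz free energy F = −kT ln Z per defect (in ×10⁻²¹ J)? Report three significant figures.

-7.29 ×10⁻²¹ J

Eᵢ/kT = 0.36164, 3.8507, 4.2460.
Z = Σ gᵢe^(−Eᵢ/kT) = 4·e^(−0.36164) + 5·e^(−3.8507) + 1·e^(−4.2460) = 2.7861 + 0.10632 + 0.014321 = 2.9067.
F = −kT ln Z = −6.83 × ln(2.9067) = −6.83 × 1.0670 = -7.29 ×10⁻²¹ J.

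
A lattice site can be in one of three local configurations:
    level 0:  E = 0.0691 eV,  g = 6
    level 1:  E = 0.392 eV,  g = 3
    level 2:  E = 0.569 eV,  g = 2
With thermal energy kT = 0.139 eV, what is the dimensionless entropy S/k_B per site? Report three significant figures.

1.99

Eᵢ/kT = 0.49712, 2.8201, 4.0935.
Z = Σ gᵢe^(−Eᵢ/kT) = 6·e^(−0.49712) + 3·e^(−2.8201) + 2·e^(−4.0935) = 3.6497 + 0.17880 + 0.033361 = 3.8619.
⟨E⟩ = Σ EᵢPᵢ = 0.088367 eV.
S/k_B = ln Z + ⟨E⟩/kT = ln(3.8619) + 0.088367/0.139 = 1.3512 + 0.63573 = 1.99.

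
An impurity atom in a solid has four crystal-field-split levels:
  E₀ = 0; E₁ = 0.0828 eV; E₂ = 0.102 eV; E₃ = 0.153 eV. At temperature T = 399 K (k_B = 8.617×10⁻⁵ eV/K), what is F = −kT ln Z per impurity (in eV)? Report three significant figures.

k_BT = 8.617×10⁻⁵ × 399 K = 0.034382 eV.
Eᵢ/kT = 0, 2.4082, 2.9667, 4.4500.
Z = Σ e^(−Eᵢ/kT) = e^(−0) + e^(−2.4082) + e^(−2.9667) + e^(−4.4500) = 1.0000 + 0.089977 + 0.051473 + 0.011679 = 1.1531.
F = −kT ln Z = −0.034382 × ln(1.1531) = −0.034382 × 0.14245 = -0.00490 eV.

-0.00490 eV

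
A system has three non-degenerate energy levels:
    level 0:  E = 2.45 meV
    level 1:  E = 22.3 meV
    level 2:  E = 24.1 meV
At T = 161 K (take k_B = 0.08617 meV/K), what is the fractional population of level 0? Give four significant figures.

0.6901

k_BT = 0.08617 × 161 K = 13.8734 meV.
Eᵢ/kT = 0.176597, 1.60739, 1.73714.
Z = Σ e^(−Eᵢ/kT) = e^(−0.176597) + e^(−1.60739) + e^(−1.73714) = 0.838117 + 0.200410 + 0.176023 = 1.21455.
P₀ = e^(−E₀/kT) / Z = 0.838117/1.21455 = 0.6901.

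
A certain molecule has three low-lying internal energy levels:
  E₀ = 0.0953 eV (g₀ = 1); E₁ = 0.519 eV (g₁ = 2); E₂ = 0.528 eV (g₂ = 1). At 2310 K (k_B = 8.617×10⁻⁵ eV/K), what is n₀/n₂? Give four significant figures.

k_BT = 8.617×10⁻⁵ × 2310 K = 0.199053 eV.
n₀/n₂ = (g₀/g₂) exp[−(E₀−E₂)/kT] = (1/1) × exp(−(-0.4327 eV)/(0.199053 eV)) = (1/1) × exp(2.17379) = 8.792.

8.792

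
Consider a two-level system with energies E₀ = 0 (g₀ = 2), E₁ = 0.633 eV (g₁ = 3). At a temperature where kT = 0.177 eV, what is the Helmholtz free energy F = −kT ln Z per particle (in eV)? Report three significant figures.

-0.130 eV

Eᵢ/kT = 0, 3.5763.
Z = Σ gᵢe^(−Eᵢ/kT) = 2·e^(−0) + 3·e^(−3.5763) = 2.0000 + 0.083937 = 2.0839.
F = −kT ln Z = −0.177 × ln(2.0839) = −0.177 × 0.73424 = -0.130 eV.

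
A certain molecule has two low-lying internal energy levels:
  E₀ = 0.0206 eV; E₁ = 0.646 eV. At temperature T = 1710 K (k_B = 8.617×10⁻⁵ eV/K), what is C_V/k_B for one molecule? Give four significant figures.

k_BT = 8.617×10⁻⁵ × 1710 K = 0.147351 eV.
Eᵢ/kT = 0.139802, 4.38409.
Z = Σ e^(−Eᵢ/kT) = e^(−0.139802) + e^(−4.38409) = 0.869530 + 0.0124742 = 0.882004.
⟨E⟩ = 0.0294450 eV, ⟨E²⟩ = 0.00632047 eV².
C_V/k_B = (⟨E²⟩ − ⟨E⟩²)/(kT)² = (0.00632047 − 0.000867008)/0.0217123 = 0.2512.

0.2512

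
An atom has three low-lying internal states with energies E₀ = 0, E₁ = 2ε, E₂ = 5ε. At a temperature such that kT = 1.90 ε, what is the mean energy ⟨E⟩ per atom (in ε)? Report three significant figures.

Eᵢ/kT = 0, 1.0526, 2.6316.
Z = Σ e^(−Eᵢ/kT) = e^(−0) + e^(−1.0526) + e^(−2.6316) = 1.0000 + 0.34903 + 0.071963 = 1.4210.
⟨E⟩ = Σ Eᵢ e^(−Eᵢ/kT) / Z = (0·1.0000 + 2·0.34903 + 5·0.071963) / 1.4210 = 0.744 ε.

0.744 ε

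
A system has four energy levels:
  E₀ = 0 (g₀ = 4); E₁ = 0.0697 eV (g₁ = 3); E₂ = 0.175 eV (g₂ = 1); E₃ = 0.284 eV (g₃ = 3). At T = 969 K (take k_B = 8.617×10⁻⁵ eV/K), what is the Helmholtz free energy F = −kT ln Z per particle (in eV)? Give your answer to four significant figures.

k_BT = 8.617×10⁻⁵ × 969 K = 0.0834987 eV.
Eᵢ/kT = 0, 0.834744, 2.09584, 3.40125.
Z = Σ gᵢe^(−Eᵢ/kT) = 4·e^(−0) + 3·e^(−0.834744) + 1·e^(−2.09584) + 3·e^(−3.40125) = 4.00000 + 1.30196 + 0.122967 + 0.0999947 = 5.52492.
F = −kT ln Z = −0.0834987 × ln(5.52492) = −0.0834987 × 1.70927 = -0.1427 eV.

-0.1427 eV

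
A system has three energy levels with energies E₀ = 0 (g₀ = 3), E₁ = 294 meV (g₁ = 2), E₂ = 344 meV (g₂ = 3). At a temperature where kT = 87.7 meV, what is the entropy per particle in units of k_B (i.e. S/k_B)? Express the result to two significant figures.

Eᵢ/kT = 0, 3.352, 3.922.
Z = Σ gᵢe^(−Eᵢ/kT) = 3·e^(−0) + 2·e^(−3.352) + 3·e^(−3.922) = 3.000 + 0.07003 + 0.05940 = 3.129.
⟨E⟩ = Σ EᵢPᵢ = 13.11 meV.
S/k_B = ln Z + ⟨E⟩/kT = ln(3.129) + 13.11/87.7 = 1.141 + 0.1495 = 1.3.

1.3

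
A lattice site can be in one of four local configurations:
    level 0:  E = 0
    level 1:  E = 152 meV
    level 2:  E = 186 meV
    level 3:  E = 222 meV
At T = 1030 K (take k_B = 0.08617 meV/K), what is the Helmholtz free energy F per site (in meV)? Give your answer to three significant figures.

-28.9 meV

k_BT = 0.08617 × 1030 K = 88.755 meV.
Eᵢ/kT = 0, 1.7126, 2.0957, 2.5013.
Z = Σ e^(−Eᵢ/kT) = e^(−0) + e^(−1.7126) + e^(−2.0957) + e^(−2.5013) = 1.0000 + 0.18040 + 0.12298 + 0.081978 = 1.3854.
F = −kT ln Z = −88.755 × ln(1.3854) = −88.755 × 0.32599 = -28.9 meV.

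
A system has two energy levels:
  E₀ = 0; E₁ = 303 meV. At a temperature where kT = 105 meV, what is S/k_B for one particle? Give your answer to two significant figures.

0.21

Eᵢ/kT = 0, 2.886.
Z = Σ e^(−Eᵢ/kT) = e^(−0) + e^(−2.886) = 1.000 + 0.05580 = 1.056.
⟨E⟩ = Σ EᵢPᵢ = 16.01 meV.
S/k_B = ln Z + ⟨E⟩/kT = ln(1.056) + 16.01/105 = 0.05449 + 0.1525 = 0.21.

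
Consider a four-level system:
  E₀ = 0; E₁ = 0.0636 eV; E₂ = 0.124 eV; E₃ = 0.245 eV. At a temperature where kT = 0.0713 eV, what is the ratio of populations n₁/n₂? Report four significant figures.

2.333

n₁/n₂ = exp[−(E₁−E₂)/kT] = exp(−(-0.0604 eV)/(0.0713 eV)) = exp(0.847125) = 2.333.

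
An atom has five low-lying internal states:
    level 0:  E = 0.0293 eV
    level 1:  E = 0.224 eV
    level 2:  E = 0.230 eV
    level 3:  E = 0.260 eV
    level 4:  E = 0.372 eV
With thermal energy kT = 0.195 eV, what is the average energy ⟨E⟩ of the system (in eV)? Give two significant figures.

0.15 eV

Eᵢ/kT = 0.1503, 1.149, 1.179, 1.333, 1.908.
Z = Σ e^(−Eᵢ/kT) = e^(−0.1503) + e^(−1.149) + e^(−1.179) + e^(−1.333) + e^(−1.908) = 0.8604 + 0.3170 + 0.3076 + 0.2637 + 0.1484 = 1.897.
⟨E⟩ = Σ Eᵢ e^(−Eᵢ/kT) / Z = (0.0293·0.8604 + 0.224·0.3170 + 0.230·0.3076 + 0.260·0.2637 + 0.372·0.1484) / 1.897 = 0.15 eV.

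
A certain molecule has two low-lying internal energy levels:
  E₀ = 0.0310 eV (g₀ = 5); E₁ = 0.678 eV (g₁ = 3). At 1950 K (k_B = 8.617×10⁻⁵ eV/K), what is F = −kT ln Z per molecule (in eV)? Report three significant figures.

-0.242 eV

k_BT = 8.617×10⁻⁵ × 1950 K = 0.16803 eV.
Eᵢ/kT = 0.18449, 4.0350.
Z = Σ gᵢe^(−Eᵢ/kT) = 5·e^(−0.18449) + 3·e^(−4.0350) = 4.1576 + 0.053057 = 4.2107.
F = −kT ln Z = −0.16803 × ln(4.2107) = −0.16803 × 1.4376 = -0.242 eV.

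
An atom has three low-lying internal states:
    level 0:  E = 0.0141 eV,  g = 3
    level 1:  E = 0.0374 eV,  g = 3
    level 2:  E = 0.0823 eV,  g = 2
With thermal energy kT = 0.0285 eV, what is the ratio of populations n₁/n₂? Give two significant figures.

n₁/n₂ = (g₁/g₂) exp[−(E₁−E₂)/kT] = (3/2) × exp(−(-0.0449 eV)/(0.0285 eV)) = (3/2) × exp(1.575) = 7.2.

7.2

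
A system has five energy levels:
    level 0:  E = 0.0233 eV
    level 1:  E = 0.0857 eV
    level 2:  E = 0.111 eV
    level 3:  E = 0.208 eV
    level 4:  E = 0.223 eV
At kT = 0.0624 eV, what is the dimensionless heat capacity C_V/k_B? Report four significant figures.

0.6693

Eᵢ/kT = 0.373397, 1.37340, 1.77885, 3.33333, 3.57372.
Z = Σ e^(−Eᵢ/kT) = e^(−0.373397) + e^(−1.37340) + e^(−1.77885) + e^(−3.33333) + e^(−3.57372) = 0.688392 + 0.253244 + 0.168832 + 0.0356741 + 0.0280513 = 1.17419.
⟨E⟩ = 0.0597506 eV, ⟨E²⟩ = 0.00617636 eV².
C_V/k_B = (⟨E²⟩ − ⟨E⟩²)/(kT)² = (0.00617636 − 0.00357013)/0.00389376 = 0.6693.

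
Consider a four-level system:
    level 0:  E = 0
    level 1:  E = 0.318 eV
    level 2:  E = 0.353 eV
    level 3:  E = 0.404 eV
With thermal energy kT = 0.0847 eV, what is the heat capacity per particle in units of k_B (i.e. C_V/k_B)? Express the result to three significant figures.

Eᵢ/kT = 0, 3.7544, 4.1677, 4.7698.
Z = Σ e^(−Eᵢ/kT) = e^(−0) + e^(−3.7544) + e^(−4.1677) + e^(−4.7698) = 1.0000 + 0.023414 + 0.015488 + 0.0084821 = 1.0474.
⟨E⟩ = 0.015600 eV, ⟨E²⟩ = 0.0054249 eV².
C_V/k_B = (⟨E²⟩ − ⟨E⟩²)/(kT)² = (0.0054249 − 0.00024336)/0.0071741 = 0.722.

0.722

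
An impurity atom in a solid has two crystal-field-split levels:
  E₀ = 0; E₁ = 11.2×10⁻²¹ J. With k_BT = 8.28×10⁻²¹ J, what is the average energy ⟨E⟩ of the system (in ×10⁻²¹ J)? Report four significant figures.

Eᵢ/kT = 0, 1.35266.
Z = Σ e^(−Eᵢ/kT) = e^(−0) + e^(−1.35266) = 1.00000 + 0.258552 = 1.25855.
⟨E⟩ = Σ Eᵢ e^(−Eᵢ/kT) / Z = (0·1.00000 + 11.2·0.258552) / 1.25855 = 2.301 ×10⁻²¹ J.

2.301 ×10⁻²¹ J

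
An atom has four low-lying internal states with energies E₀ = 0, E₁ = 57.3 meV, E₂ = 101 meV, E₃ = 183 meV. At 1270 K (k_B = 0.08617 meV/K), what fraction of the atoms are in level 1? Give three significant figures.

k_BT = 0.08617 × 1270 K = 109.44 meV.
Eᵢ/kT = 0, 0.52357, 0.92288, 1.6721.
Z = Σ e^(−Eᵢ/kT) = e^(−0) + e^(−0.52357) + e^(−0.92288) + e^(−1.6721) = 1.0000 + 0.59240 + 0.39737 + 0.18785 = 2.1776.
P₁ = e^(−E₁/kT) / Z = 0.59240/2.1776 = 0.272.

0.272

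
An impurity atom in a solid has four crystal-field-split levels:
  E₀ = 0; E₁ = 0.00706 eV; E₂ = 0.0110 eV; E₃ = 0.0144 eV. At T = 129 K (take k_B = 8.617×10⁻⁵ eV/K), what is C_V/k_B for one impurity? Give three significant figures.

0.240

k_BT = 8.617×10⁻⁵ × 129 K = 0.011116 eV.
Eᵢ/kT = 0, 0.63512, 0.98956, 1.2954.
Z = Σ e^(−Eᵢ/kT) = e^(−0) + e^(−0.63512) + e^(−0.98956) + e^(−1.2954) = 1.0000 + 0.52987 + 0.37174 + 0.27379 = 2.1754.
⟨E⟩ = 0.0054117 eV, ⟨E²⟩ = 0.000058915 eV².
C_V/k_B = (⟨E²⟩ − ⟨E⟩²)/(kT)² = (0.000058915 − 0.000029286)/0.00012357 = 0.240.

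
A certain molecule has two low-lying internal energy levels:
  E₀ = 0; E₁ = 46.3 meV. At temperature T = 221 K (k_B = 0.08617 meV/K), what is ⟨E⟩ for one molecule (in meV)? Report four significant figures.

k_BT = 0.08617 × 221 K = 19.0436 meV.
Eᵢ/kT = 0, 2.43126.
Z = Σ e^(−Eᵢ/kT) = e^(−0) + e^(−2.43126) = 1.00000 + 0.0879260 = 1.08793.
⟨E⟩ = Σ Eᵢ e^(−Eᵢ/kT) / Z = (0·1.00000 + 46.3·0.0879260) / 1.08793 = 3.742 meV.

3.742 meV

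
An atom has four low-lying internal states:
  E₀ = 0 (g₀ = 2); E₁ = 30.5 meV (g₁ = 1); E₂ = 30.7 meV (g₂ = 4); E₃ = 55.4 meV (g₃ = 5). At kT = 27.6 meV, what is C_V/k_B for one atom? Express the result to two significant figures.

0.56

Eᵢ/kT = 0, 1.105, 1.112, 2.007.
Z = Σ gᵢe^(−Eᵢ/kT) = 2·e^(−0) + 1·e^(−1.105) + 4·e^(−1.112) + 5·e^(−2.007) = 2.000 + 0.3312 + 1.316 + 0.6720 = 4.319.
⟨E⟩ = 20.31 meV, ⟨E²⟩ = 836.0 meV².
C_V/k_B = (⟨E²⟩ − ⟨E⟩²)/(kT)² = (836.0 − 412.5)/761.8 = 0.56.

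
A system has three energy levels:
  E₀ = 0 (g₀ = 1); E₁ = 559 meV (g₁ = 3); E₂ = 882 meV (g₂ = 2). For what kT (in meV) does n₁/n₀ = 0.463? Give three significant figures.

n₁/n₀ = (g₁/g₀) exp[−(E₁−E₀)/kT] = 0.463.
⇒ (E₁−E₀)/kT = ln((3/1)/0.463) = ln(6.4795) = 1.8686.
kT = 559 meV / 1.8686 = 299 meV.

299 meV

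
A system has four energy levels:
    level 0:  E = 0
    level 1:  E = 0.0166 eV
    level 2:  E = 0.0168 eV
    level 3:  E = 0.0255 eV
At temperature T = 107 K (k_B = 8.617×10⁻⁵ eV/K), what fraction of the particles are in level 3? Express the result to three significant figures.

k_BT = 8.617×10⁻⁵ × 107 K = 0.0092202 eV.
Eᵢ/kT = 0, 1.8004, 1.8221, 2.7657.
Z = Σ e^(−Eᵢ/kT) = e^(−0) + e^(−1.8004) + e^(−1.8221) + e^(−2.7657) = 1.0000 + 0.16523 + 0.16169 + 0.062932 = 1.3899.
P₃ = e^(−E₃/kT) / Z = 0.062932/1.3899 = 0.0453.

0.0453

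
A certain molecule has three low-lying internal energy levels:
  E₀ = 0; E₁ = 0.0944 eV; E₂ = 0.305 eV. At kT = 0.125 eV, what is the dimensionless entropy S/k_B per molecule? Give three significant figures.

Eᵢ/kT = 0, 0.75520, 2.4400.
Z = Σ e^(−Eᵢ/kT) = e^(−0) + e^(−0.75520) + e^(−2.4400) = 1.0000 + 0.46992 + 0.087161 = 1.5571.
⟨E⟩ = Σ EᵢPᵢ = 0.045562 eV.
S/k_B = ln Z + ⟨E⟩/kT = ln(1.5571) + 0.045562/0.125 = 0.44283 + 0.36450 = 0.807.

0.807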